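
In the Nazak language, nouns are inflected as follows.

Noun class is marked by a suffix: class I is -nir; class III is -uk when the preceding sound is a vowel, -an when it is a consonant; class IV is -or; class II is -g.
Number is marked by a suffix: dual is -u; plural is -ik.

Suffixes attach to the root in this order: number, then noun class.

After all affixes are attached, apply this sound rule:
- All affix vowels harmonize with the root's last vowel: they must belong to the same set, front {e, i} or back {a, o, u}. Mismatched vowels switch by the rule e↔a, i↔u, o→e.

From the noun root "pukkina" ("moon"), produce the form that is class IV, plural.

pukkinaukor

Attach number plural -ik → pukkinaik.
Attach noun class class IV -or → pukkinaikor.
Apply vowel harmony: pukkinaikor → pukkinaukor.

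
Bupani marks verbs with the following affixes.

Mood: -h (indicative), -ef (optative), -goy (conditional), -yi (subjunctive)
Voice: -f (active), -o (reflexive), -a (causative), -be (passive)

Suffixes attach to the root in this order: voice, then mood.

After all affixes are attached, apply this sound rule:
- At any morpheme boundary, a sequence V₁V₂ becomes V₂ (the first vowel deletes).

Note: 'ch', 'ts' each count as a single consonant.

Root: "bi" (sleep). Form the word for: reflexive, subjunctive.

boyi

Attach voice reflexive -o → bio.
Attach mood subjunctive -yi → bioyi.
Apply vowel deletion: bioyi → boyi.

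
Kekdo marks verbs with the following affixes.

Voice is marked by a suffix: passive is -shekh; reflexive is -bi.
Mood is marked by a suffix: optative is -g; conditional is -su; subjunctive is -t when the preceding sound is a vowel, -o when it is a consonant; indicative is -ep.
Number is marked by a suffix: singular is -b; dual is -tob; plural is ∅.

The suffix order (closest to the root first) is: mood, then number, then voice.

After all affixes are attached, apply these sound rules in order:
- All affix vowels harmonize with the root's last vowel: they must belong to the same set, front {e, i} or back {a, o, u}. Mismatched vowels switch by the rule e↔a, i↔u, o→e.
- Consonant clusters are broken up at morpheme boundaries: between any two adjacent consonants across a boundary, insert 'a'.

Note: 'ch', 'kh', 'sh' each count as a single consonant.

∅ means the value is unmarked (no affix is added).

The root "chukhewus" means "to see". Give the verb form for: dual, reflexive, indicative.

chukhewusapatobabu

Attach mood indicative -ep → chukhewusep.
Attach number dual -tob → chukhewuseptob.
Attach voice reflexive -bi → chukhewuseptobbi.
Apply vowel harmony: chukhewuseptobbi → chukhewusaptobbu.
Apply epenthesis: chukhewusaptobbu → chukhewusapatobabu.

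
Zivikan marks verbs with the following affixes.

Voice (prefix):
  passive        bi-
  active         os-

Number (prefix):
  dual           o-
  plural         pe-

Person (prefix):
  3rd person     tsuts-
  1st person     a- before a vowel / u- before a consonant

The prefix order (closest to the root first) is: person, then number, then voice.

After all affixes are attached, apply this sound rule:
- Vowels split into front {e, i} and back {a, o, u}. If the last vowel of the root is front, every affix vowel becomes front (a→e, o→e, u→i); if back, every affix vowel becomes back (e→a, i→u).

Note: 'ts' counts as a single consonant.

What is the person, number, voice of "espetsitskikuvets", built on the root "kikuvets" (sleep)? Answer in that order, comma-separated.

Segment: os-pe-tsuts-kikuvets.
person: tsuts- → 3rd person.
number: pe- → plural.
voice: os- → active.

3rd person, plural, active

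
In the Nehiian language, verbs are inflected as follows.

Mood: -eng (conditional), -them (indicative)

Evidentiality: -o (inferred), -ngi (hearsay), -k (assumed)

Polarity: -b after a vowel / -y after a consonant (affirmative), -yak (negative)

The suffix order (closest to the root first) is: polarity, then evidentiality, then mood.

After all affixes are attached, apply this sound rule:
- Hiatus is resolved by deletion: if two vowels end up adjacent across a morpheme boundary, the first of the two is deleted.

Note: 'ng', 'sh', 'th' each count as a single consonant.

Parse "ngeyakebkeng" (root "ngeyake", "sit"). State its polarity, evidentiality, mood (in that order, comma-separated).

Segment: ngeyake-b-k-eng.
polarity: -b/y → affirmative.
evidentiality: -k → assumed.
mood: -eng → conditional.

affirmative, assumed, conditional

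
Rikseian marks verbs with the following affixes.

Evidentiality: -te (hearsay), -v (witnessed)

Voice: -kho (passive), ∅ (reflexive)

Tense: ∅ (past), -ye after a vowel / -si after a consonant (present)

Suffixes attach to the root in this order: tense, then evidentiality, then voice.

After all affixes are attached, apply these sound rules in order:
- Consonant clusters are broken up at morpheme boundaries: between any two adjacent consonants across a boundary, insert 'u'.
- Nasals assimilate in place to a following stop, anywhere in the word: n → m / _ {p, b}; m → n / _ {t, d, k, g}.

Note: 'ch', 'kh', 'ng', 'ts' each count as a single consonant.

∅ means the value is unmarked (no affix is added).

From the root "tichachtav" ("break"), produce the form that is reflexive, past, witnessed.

tense = past: zero marking, form stays tichachtav.
Attach evidentiality witnessed -v → tichachtavv.
voice = reflexive: zero marking, form stays tichachtavv.
Apply epenthesis: tichachtavv → tichachtavuv.
Nasal assimilation: no change.

tichachtavuv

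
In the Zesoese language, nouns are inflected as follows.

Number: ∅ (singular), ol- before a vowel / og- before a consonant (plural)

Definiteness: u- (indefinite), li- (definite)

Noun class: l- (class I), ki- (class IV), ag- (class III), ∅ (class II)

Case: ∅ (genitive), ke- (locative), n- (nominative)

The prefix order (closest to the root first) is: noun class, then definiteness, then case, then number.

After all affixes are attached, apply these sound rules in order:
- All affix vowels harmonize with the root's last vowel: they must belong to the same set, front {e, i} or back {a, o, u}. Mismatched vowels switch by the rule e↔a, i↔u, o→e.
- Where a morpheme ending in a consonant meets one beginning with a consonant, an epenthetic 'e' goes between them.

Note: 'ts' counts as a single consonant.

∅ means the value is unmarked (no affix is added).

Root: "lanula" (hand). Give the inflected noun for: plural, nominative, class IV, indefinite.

Attach noun class class IV ki- → kilanula.
Attach definiteness indefinite u- → ukilanula.
Attach case nominative n- → nukilanula.
Attach number plural og- (before consonant 'n') → ognukilanula.
Apply vowel harmony: ognukilanula → ognukulanula.
Apply epenthesis: ognukulanula → ogenukulanula.

ogenukulanula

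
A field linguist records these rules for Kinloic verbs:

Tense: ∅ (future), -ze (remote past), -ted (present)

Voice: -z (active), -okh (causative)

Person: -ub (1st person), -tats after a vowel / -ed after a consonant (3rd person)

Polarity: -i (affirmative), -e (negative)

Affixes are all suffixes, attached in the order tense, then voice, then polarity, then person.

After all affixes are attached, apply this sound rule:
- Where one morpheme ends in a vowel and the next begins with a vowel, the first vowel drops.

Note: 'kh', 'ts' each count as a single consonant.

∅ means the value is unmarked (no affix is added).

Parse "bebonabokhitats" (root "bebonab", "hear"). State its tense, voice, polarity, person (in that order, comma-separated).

Segment: bebonab-okh-i-tats.
tense: ∅ → future.
voice: -okh → causative.
polarity: -i → affirmative.
person: -tats/ed → 3rd person.

future, causative, affirmative, 3rd person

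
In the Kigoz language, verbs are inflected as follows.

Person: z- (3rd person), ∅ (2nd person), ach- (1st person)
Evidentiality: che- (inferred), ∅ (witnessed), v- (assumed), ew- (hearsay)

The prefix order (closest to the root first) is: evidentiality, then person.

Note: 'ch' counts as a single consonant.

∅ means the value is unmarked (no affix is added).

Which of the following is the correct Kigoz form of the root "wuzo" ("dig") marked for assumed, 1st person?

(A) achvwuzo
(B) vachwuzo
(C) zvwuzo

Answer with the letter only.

Attach evidentiality assumed v- → vwuzo.
Attach person 1st person ach- → achvwuzo.
So the correct form is achvwuzo, option (A).
(B) vachwuzo is wrong: it has the affixes in the wrong order.
(C) zvwuzo is wrong: it uses 3rd person instead of 1st person for person.

A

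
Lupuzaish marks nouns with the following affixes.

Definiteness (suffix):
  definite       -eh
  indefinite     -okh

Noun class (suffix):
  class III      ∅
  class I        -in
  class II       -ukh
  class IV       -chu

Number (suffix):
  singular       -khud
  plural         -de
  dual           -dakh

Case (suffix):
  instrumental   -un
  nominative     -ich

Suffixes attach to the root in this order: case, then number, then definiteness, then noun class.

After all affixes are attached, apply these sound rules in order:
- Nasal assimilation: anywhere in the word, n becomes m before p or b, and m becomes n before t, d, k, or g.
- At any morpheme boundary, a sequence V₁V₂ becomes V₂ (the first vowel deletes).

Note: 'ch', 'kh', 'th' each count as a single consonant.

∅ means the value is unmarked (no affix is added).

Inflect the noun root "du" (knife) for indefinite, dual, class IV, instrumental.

dundakhokhchu

Attach case instrumental -un → duun.
Attach number dual -dakh → duundakh.
Attach definiteness indefinite -okh → duundakhokh.
Attach noun class class IV -chu → duundakhokhchu.
Nasal assimilation: no change.
Apply vowel deletion: duundakhokhchu → dundakhokhchu.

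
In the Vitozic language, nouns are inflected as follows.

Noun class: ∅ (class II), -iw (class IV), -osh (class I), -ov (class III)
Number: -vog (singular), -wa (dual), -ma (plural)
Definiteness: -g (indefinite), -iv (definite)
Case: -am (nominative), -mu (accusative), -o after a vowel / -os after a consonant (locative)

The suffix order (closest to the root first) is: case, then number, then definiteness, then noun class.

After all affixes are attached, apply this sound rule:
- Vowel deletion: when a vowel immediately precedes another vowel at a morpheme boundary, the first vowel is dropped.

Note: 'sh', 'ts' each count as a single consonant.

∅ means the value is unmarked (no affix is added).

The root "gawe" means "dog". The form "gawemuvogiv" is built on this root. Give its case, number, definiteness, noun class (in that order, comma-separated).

Segment: gawe-mu-vog-iv.
case: -mu → accusative.
number: -vog → singular.
definiteness: -iv → definite.
noun class: ∅ → class II.

accusative, singular, definite, class II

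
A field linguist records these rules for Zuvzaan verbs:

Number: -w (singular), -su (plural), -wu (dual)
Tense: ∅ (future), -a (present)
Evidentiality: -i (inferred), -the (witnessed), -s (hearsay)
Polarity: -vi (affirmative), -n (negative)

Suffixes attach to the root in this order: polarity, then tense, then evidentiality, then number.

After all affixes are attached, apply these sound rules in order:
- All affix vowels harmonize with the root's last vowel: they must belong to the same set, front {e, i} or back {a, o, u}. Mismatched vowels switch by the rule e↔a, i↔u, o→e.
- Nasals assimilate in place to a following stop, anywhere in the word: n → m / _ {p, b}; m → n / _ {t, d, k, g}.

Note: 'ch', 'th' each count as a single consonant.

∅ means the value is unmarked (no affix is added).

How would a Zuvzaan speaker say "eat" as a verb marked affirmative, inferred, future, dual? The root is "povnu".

povnuvuuwu

Attach polarity affirmative -vi → povnuvi.
tense = future: zero marking, form stays povnuvi.
Attach evidentiality inferred -i → povnuvii.
Attach number dual -wu → povnuviiwu.
Apply vowel harmony: povnuviiwu → povnuvuuwu.
Nasal assimilation: no change.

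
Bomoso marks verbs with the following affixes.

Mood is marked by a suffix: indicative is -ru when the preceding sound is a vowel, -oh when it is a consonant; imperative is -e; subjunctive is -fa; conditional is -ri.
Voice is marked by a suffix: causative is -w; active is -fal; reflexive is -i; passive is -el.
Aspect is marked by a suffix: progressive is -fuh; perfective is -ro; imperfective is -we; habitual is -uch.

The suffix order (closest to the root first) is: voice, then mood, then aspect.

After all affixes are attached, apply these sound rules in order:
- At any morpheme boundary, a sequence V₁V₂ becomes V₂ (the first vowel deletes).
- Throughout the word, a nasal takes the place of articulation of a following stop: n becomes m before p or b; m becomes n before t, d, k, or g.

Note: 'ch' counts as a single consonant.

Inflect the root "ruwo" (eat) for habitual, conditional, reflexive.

ruwiruch

Attach voice reflexive -i → ruwoi.
Attach mood conditional -ri → ruwoiri.
Attach aspect habitual -uch → ruwoiriuch.
Apply vowel deletion: ruwoiriuch → ruwiruch.
Nasal assimilation: no change.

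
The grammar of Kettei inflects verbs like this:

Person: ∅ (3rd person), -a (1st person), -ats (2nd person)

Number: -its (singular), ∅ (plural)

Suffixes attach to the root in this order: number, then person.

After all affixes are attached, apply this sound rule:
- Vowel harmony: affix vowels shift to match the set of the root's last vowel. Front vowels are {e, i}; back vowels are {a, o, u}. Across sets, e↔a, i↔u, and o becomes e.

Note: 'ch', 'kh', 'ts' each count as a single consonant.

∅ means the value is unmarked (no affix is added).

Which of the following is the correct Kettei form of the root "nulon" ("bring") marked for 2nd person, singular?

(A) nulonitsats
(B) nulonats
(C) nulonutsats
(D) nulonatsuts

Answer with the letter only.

C

Attach number singular -its → nulonits.
Attach person 2nd person -ats → nulonitsats.
Apply vowel harmony: nulonitsats → nulonutsats.
So the correct form is nulonutsats, option (C).
(A) nulonitsats is wrong: it fails to apply the sound rule(s).
(B) nulonats is wrong: it uses plural instead of singular for number.
(D) nulonatsuts is wrong: it has the affixes in the wrong order.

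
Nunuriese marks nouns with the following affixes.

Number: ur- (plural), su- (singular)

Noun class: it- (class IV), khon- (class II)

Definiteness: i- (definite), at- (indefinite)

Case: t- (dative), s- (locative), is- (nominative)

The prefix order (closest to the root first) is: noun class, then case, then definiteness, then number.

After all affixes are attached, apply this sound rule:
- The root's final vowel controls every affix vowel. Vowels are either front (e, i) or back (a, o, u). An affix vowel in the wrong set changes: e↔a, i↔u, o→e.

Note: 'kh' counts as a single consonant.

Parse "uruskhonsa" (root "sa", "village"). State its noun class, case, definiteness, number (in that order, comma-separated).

class II, locative, definite, plural

Segment: ur-i-s-khon-sa.
noun class: khon- → class II.
case: s- → locative.
definiteness: i- → definite.
number: ur- → plural.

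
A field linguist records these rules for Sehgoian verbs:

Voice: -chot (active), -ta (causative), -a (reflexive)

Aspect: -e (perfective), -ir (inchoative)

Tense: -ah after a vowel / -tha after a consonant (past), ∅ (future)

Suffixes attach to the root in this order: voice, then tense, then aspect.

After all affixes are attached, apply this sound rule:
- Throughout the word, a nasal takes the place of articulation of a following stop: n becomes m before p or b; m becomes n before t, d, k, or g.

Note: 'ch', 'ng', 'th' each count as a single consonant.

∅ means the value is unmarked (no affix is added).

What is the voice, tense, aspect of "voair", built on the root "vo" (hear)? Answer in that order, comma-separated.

reflexive, future, inchoative

Segment: vo-a-ir.
voice: -a → reflexive.
tense: ∅ → future.
aspect: -ir → inchoative.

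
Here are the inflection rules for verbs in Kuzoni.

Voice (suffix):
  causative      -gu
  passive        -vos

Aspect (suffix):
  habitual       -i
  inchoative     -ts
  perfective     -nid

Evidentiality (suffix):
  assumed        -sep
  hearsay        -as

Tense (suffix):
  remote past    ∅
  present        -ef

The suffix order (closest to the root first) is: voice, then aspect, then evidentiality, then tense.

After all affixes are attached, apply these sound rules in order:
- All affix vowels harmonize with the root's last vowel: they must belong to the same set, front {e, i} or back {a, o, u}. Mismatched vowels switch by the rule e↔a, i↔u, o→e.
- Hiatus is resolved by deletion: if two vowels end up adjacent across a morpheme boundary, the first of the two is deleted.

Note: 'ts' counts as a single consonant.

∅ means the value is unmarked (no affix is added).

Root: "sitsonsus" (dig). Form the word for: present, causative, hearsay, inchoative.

Attach voice causative -gu → sitsonsusgu.
Attach aspect inchoative -ts → sitsonsusguts.
Attach evidentiality hearsay -as → sitsonsusgutsas.
Attach tense present -ef → sitsonsusgutsasef.
Apply vowel harmony: sitsonsusgutsasef → sitsonsusgutsasaf.
Vowel deletion: no change.

sitsonsusgutsasaf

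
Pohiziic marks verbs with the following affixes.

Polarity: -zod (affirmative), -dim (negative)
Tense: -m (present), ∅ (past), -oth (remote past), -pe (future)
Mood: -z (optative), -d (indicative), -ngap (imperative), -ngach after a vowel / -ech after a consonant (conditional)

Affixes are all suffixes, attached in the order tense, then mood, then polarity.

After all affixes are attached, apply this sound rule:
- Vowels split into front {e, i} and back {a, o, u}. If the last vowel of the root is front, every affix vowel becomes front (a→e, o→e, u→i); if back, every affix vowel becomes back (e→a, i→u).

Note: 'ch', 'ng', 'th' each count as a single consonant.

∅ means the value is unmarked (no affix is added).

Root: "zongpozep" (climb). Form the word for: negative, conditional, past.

tense = past: zero marking, form stays zongpozep.
Attach mood conditional -ech (after consonant 'p') → zongpozepech.
Attach polarity negative -dim → zongpozepechdim.
Vowel harmony: no change.

zongpozepechdim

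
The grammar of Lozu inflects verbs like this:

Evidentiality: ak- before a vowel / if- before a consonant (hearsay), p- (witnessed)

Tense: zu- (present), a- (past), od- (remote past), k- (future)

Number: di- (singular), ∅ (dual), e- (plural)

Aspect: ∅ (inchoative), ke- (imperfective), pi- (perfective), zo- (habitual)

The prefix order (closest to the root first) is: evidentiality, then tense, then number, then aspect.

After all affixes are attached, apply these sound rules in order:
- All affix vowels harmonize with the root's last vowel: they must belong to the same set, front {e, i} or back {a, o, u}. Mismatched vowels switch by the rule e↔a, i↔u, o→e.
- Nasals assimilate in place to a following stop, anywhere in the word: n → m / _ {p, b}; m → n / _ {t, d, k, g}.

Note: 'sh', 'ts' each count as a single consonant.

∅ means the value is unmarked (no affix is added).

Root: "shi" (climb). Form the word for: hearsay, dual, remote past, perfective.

piedifshi

Attach evidentiality hearsay if- (before consonant 'sh') → ifshi.
Attach tense remote past od- → odifshi.
number = dual: zero marking, form stays odifshi.
Attach aspect perfective pi- → piodifshi.
Apply vowel harmony: piodifshi → piedifshi.
Nasal assimilation: no change.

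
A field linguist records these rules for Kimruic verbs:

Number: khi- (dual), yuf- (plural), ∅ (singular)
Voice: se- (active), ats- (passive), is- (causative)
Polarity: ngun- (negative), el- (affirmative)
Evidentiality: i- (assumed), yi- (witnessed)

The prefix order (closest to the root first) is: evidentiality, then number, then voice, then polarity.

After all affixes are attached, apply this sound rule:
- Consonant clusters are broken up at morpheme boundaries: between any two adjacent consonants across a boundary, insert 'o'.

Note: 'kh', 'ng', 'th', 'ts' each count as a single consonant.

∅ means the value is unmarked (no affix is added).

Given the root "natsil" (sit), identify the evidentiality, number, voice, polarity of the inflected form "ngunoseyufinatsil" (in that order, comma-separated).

assumed, plural, active, negative

Segment: ngun-se-yuf-i-natsil.
evidentiality: i- → assumed.
number: yuf- → plural.
voice: se- → active.
polarity: ngun- → negative.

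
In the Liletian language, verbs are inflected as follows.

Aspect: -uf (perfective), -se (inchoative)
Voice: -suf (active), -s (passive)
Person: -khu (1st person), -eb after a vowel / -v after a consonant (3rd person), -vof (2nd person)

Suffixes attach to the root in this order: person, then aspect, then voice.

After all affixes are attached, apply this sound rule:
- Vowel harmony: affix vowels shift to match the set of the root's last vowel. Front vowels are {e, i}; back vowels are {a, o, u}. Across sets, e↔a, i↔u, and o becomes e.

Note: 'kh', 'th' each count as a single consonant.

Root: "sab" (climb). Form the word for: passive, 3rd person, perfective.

Attach person 3rd person -v (after consonant 'b') → sabv.
Attach aspect perfective -uf → sabvuf.
Attach voice passive -s → sabvufs.
Vowel harmony: no change.

sabvufs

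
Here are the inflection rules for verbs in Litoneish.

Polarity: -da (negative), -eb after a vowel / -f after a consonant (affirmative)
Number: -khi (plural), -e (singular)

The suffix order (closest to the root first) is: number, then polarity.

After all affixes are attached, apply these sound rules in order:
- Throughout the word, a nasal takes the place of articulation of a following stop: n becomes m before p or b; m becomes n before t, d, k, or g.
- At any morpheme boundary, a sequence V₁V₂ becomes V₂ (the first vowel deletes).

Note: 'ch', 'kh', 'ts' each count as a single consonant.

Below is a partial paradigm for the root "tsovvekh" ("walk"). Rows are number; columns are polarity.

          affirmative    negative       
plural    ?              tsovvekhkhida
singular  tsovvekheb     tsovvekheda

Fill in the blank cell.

Attach number plural -khi → tsovvekhkhi.
Attach polarity affirmative -eb (after vowel 'i') → tsovvekhkhieb.
Nasal assimilation: no change.
Apply vowel deletion: tsovvekhkhieb → tsovvekhkheb.

tsovvekhkheb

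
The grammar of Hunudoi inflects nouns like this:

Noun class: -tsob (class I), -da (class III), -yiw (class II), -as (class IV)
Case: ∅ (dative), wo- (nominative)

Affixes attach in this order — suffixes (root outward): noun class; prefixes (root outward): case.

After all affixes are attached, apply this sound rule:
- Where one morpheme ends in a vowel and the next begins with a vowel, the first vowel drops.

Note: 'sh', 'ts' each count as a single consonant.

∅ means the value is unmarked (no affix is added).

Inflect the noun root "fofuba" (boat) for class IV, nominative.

Attach case nominative wo- → wofofuba.
Attach noun class class IV -as → wofofubaas.
Apply vowel deletion: wofofubaas → wofofubas.

wofofubas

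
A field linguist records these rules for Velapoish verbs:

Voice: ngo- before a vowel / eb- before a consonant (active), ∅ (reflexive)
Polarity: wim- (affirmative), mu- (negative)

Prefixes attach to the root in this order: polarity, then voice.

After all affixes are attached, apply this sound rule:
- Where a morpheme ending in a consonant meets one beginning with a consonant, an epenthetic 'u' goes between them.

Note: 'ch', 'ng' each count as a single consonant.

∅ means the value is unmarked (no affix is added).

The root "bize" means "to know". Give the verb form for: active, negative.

Attach polarity negative mu- → mubize.
Attach voice active eb- (before consonant 'm') → ebmubize.
Apply epenthesis: ebmubize → ebumubize.

ebumubize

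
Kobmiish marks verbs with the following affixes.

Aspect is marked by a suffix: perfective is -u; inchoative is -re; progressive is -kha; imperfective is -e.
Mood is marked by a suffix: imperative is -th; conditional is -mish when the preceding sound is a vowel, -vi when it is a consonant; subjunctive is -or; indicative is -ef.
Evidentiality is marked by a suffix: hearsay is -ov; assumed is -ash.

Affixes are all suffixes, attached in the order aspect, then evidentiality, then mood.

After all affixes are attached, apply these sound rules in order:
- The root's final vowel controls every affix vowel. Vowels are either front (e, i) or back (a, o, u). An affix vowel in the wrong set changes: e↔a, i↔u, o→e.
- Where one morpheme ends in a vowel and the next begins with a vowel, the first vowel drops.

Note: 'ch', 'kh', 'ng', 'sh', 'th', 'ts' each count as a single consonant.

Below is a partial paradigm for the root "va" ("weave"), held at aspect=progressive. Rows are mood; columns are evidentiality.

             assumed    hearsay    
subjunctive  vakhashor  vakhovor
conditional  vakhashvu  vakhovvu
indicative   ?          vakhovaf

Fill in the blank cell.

vakhashaf

Attach aspect progressive -kha → vakha.
Attach evidentiality assumed -ash → vakhaash.
Attach mood indicative -ef → vakhaashef.
Apply vowel harmony: vakhaashef → vakhaashaf.
Apply vowel deletion: vakhaashaf → vakhashaf.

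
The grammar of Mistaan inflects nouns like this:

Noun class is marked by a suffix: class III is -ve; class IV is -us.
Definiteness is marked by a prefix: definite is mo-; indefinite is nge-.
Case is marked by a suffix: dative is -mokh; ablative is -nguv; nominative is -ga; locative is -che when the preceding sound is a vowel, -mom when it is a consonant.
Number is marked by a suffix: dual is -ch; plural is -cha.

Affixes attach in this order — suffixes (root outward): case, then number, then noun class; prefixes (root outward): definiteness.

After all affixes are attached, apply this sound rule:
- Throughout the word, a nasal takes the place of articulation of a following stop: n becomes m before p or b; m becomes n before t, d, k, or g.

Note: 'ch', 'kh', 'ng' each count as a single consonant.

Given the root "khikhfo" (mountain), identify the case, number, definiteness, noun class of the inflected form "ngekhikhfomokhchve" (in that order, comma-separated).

Segment: nge-khikhfo-mokh-ch-ve.
case: -mokh → dative.
number: -ch → dual.
definiteness: nge- → indefinite.
noun class: -ve → class III.

dative, dual, indefinite, class III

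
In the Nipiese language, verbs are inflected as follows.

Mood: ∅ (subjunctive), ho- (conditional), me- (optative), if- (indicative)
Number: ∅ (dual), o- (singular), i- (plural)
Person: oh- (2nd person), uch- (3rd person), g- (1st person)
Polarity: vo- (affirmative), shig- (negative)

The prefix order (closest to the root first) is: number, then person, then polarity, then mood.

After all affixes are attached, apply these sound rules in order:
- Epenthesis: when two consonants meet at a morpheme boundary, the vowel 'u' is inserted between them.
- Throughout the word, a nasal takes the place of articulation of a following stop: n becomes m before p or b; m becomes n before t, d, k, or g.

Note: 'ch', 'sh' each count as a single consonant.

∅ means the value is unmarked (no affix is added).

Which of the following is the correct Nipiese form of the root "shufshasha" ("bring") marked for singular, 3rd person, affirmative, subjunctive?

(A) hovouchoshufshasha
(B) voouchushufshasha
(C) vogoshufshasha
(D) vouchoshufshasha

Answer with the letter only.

D

Attach number singular o- → oshufshasha.
Attach person 3rd person uch- → uchoshufshasha.
Attach polarity affirmative vo- → vouchoshufshasha.
mood = subjunctive: zero marking, form stays vouchoshufshasha.
Epenthesis: no change.
Nasal assimilation: no change.
So the correct form is vouchoshufshasha, option (D).
(A) hovouchoshufshasha is wrong: it uses conditional instead of subjunctive for mood.
(B) voouchushufshasha is wrong: it has the affixes in the wrong order.
(C) vogoshufshasha is wrong: it uses 1st person instead of 3rd person for person.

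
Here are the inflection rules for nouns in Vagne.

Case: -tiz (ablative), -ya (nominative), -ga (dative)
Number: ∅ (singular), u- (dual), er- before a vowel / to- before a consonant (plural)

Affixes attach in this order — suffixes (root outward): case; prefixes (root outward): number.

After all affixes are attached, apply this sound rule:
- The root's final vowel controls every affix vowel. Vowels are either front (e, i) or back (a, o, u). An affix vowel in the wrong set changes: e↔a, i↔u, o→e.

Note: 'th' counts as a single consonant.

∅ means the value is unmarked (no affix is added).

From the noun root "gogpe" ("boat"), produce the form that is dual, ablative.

Attach case ablative -tiz → gogpetiz.
Attach number dual u- → ugogpetiz.
Apply vowel harmony: ugogpetiz → igogpetiz.

igogpetiz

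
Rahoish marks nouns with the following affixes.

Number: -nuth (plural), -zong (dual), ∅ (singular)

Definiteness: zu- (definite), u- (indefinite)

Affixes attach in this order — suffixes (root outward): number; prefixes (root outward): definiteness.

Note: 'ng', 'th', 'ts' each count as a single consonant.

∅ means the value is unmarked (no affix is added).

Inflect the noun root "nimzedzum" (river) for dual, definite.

Attach definiteness definite zu- → zunimzedzum.
Attach number dual -zong → zunimzedzumzong.

zunimzedzumzong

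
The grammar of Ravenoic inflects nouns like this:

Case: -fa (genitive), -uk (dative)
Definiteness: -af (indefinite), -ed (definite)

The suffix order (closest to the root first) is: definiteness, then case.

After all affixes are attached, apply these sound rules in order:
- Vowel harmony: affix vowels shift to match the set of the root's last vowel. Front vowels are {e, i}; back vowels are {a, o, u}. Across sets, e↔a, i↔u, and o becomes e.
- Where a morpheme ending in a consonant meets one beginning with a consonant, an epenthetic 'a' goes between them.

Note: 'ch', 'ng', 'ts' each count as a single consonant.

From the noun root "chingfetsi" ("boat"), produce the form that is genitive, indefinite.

Attach definiteness indefinite -af → chingfetsiaf.
Attach case genitive -fa → chingfetsiaffa.
Apply vowel harmony: chingfetsiaffa → chingfetsieffe.
Apply epenthesis: chingfetsieffe → chingfetsiefafe.

chingfetsiefafe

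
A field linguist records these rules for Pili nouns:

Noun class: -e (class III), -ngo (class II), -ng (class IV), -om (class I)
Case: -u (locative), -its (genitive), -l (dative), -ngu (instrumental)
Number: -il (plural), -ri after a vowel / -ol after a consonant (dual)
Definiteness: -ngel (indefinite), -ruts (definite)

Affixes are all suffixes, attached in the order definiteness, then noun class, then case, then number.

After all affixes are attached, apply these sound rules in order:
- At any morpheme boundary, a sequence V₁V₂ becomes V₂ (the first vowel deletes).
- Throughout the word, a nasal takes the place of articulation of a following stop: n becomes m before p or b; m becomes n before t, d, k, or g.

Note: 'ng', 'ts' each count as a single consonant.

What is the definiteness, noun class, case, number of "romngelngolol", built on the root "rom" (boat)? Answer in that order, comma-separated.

Segment: rom-ngel-ngo-l-ol.
definiteness: -ngel → indefinite.
noun class: -ngo → class II.
case: -l → dative.
number: -ri/ol → dual.

indefinite, class II, dative, dual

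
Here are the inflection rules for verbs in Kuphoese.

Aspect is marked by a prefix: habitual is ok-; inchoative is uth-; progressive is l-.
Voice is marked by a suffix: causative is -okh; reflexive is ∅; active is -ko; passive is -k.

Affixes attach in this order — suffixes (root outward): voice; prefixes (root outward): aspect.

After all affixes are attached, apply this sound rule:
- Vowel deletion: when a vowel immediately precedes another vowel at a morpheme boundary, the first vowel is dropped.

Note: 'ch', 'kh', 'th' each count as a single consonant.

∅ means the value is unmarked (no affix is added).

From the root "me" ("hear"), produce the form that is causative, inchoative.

Attach aspect inchoative uth- → uthme.
Attach voice causative -okh → uthmeokh.
Apply vowel deletion: uthmeokh → uthmokh.

uthmokh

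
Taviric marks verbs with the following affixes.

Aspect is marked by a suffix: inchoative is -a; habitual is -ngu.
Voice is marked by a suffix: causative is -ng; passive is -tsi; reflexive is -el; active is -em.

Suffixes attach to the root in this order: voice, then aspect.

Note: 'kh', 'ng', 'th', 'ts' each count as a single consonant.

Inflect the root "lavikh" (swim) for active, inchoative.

Attach voice active -em → lavikhem.
Attach aspect inchoative -a → lavikhema.

lavikhema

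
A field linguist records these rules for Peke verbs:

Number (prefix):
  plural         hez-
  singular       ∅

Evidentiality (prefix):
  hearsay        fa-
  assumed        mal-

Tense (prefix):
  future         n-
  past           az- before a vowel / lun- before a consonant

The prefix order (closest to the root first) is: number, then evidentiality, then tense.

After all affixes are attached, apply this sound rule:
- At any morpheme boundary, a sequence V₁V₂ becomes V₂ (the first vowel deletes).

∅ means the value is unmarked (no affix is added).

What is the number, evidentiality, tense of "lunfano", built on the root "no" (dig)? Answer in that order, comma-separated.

Segment: lun-fa-no.
number: ∅ → singular.
evidentiality: fa- → hearsay.
tense: az/lun- → past.

singular, hearsay, past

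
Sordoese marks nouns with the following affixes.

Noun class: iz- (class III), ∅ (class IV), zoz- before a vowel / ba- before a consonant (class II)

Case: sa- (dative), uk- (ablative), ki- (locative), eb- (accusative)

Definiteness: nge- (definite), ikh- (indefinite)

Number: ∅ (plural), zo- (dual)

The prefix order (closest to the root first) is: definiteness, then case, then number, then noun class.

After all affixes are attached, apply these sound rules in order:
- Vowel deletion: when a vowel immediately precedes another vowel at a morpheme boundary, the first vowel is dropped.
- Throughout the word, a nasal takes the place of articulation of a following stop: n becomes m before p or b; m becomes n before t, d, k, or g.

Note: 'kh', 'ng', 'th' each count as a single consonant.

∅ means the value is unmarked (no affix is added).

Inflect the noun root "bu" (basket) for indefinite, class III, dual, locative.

Attach definiteness indefinite ikh- → ikhbu.
Attach case locative ki- → kiikhbu.
Attach number dual zo- → zokiikhbu.
Attach noun class class III iz- → izzokiikhbu.
Apply vowel deletion: izzokiikhbu → izzokikhbu.
Nasal assimilation: no change.

izzokikhbu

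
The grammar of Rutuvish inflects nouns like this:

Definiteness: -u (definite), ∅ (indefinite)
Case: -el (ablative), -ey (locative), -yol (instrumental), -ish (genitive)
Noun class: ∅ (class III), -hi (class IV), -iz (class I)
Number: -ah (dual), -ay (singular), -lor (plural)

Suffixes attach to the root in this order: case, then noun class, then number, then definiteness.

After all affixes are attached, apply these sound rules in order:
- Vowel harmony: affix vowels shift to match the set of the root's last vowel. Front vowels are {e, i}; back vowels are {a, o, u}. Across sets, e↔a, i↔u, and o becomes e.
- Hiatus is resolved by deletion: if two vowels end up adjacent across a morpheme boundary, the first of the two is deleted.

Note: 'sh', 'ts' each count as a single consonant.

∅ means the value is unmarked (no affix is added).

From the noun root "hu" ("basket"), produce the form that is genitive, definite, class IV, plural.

hushhuloru

Attach case genitive -ish → huish.
Attach noun class class IV -hi → huishhi.
Attach number plural -lor → huishhilor.
Attach definiteness definite -u → huishhiloru.
Apply vowel harmony: huishhiloru → huushhuloru.
Apply vowel deletion: huushhuloru → hushhuloru.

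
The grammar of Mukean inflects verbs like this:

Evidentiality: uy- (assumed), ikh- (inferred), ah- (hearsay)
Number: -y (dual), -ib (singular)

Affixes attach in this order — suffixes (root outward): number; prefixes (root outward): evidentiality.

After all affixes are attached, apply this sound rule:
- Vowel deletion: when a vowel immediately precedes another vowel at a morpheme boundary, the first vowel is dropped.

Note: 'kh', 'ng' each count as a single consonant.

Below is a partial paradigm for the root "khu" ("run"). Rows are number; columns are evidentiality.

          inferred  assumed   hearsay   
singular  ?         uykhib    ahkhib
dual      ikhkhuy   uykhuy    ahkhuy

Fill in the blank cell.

ikhkhib

Attach number singular -ib → khuib.
Attach evidentiality inferred ikh- → ikhkhuib.
Apply vowel deletion: ikhkhuib → ikhkhib.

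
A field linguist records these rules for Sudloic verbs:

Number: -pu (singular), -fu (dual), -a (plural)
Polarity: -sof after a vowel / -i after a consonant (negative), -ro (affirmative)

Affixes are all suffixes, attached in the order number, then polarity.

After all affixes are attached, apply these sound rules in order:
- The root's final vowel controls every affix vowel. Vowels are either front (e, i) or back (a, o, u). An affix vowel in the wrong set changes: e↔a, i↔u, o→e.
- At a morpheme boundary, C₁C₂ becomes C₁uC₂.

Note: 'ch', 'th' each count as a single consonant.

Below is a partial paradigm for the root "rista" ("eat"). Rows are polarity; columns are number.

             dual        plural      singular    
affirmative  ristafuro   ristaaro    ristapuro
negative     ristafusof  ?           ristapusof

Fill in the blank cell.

ristaasof

Attach number plural -a → ristaa.
Attach polarity negative -sof (after vowel 'a') → ristaasof.
Vowel harmony: no change.
Epenthesis: no change.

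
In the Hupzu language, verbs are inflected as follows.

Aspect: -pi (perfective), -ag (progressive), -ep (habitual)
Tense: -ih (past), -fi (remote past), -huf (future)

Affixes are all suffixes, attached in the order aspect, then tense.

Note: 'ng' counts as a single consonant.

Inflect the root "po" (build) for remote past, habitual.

poepfi

Attach aspect habitual -ep → poep.
Attach tense remote past -fi → poepfi.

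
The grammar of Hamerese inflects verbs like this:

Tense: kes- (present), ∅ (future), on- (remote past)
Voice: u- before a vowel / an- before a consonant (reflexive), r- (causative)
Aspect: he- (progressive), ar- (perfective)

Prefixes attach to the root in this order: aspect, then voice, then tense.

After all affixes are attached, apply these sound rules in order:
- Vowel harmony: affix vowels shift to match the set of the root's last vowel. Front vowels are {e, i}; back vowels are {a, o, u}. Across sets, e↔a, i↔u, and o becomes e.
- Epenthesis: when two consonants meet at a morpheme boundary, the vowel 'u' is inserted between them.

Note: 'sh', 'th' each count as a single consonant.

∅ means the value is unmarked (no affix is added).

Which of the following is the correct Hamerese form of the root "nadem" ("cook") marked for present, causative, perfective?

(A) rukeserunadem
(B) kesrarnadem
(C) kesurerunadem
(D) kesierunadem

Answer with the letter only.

Attach aspect perfective ar- → arnadem.
Attach voice causative r- → rarnadem.
Attach tense present kes- → kesrarnadem.
Apply vowel harmony: kesrarnadem → kesrernadem.
Apply epenthesis: kesrernadem → kesurerunadem.
So the correct form is kesurerunadem, option (C).
(A) rukeserunadem is wrong: it has the affixes in the wrong order.
(D) kesierunadem is wrong: it uses reflexive instead of causative for voice.
(B) kesrarnadem is wrong: it fails to apply the sound rule(s).

C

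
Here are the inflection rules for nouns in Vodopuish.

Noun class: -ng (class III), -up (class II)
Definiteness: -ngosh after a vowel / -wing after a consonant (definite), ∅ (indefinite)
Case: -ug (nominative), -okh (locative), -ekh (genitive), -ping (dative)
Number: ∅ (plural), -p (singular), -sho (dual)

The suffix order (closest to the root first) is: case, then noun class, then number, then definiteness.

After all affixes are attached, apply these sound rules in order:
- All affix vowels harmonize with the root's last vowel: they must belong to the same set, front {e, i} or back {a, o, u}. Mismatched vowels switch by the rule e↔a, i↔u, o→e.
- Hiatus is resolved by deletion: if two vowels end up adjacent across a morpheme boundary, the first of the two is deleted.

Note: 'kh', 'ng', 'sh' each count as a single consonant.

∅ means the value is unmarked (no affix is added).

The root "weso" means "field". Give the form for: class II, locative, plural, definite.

Attach case locative -okh → wesookh.
Attach noun class class II -up → wesookhup.
number = plural: zero marking, form stays wesookhup.
Attach definiteness definite -wing (after consonant 'p') → wesookhupwing.
Apply vowel harmony: wesookhupwing → wesookhupwung.
Apply vowel deletion: wesookhupwung → wesokhupwung.

wesokhupwung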